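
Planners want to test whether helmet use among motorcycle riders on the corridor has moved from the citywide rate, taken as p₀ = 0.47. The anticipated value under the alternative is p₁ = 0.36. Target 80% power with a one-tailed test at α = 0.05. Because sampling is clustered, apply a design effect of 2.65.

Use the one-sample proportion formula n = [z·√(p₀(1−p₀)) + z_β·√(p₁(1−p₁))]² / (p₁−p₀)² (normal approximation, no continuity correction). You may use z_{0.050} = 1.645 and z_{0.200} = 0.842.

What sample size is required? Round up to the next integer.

n = 329

n = [z_α·√(p₀q₀) + z_β·√(p₁q₁)]² / (p₁ − p₀)²
  = [1.645·√(0.47·0.53) + 0.842·√(0.36·0.64)]² / (-0.11)²
  = [1.645·0.4991 + 0.842·0.4800]² / 0.0121
  = [1.2252]² / 0.0121
  = 124.05
Design effect: 2.65 × 124.05 = 328.74.
Round up → n = 329.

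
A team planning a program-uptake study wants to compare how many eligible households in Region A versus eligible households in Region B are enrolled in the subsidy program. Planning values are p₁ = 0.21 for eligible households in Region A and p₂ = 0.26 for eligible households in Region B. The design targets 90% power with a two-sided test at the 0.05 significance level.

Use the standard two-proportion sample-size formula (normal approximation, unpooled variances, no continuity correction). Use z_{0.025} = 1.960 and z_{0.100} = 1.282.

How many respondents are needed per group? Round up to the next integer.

n = (z_{α/2} + z_β)² · [p₁(1−p₁) + p₂(1−p₂)] / (p₁ − p₂)²
  = (1.960 + 1.282)² · (0.21·0.79 + 0.26·0.74) / (-0.05)²
  = (3.242)² · (0.1659 + 0.1924) / 0.0025
  = 10.5106 · 0.3583 / 0.0025
  = 1506.37
Round up → n = 1507 per group.

n = 1507 per group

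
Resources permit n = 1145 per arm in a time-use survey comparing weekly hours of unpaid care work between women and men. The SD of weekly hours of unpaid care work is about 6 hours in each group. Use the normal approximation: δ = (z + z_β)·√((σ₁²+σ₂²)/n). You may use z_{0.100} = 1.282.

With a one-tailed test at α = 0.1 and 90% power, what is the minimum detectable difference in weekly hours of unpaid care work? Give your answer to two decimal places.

δ = (z_α + z_β) · √((σ₁²+σ₂²)/n)
  = (1.282 + 1.282) · √(72/1145)
  = 2.564 · √0.06288
  = 2.564 · 0.2508
  = 0.6430

Minimum detectable difference ≈ 0.64 hours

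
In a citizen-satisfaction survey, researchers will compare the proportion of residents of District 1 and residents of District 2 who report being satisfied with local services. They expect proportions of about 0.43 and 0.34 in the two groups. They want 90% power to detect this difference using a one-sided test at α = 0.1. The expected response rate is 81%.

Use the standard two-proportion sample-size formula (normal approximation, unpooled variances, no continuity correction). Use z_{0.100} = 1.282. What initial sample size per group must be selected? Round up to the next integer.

n = 471 per group

n = (z_α + z_β)² · [p₁(1−p₁) + p₂(1−p₂)] / (p₁ − p₂)²
  = (1.282 + 1.282)² · (0.43·0.57 + 0.34·0.66) / (0.09)²
  = (2.564)² · (0.2451 + 0.2244) / 0.0081
  = 6.5741 · 0.4695 / 0.0081
  = 381.05
Adjust for 81% response: 381.05 / 0.81 = 470.44.
Round up → n = 471 per group.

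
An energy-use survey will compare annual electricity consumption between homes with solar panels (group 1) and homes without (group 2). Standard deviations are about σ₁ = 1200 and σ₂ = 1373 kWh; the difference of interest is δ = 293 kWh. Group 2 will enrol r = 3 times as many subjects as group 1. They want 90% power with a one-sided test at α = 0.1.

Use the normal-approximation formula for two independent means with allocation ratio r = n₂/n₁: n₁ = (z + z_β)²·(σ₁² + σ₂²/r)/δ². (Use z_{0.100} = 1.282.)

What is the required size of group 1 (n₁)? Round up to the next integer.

n₁ = 159

n₁ = (z_α + z_β)² · (σ₁² + σ₂²/r) / δ²
   = (1.282 + 1.282)² · (1200² + 1373²/3) / 293²
   = 6.5741 · (1440000 + 628376.3) / 85849
   = 6.5741 · 2068376.3 / 85849
   = 158.39
Round up → n₁ = 159; n₂ = r·n₁ = 3 × 159 = 477.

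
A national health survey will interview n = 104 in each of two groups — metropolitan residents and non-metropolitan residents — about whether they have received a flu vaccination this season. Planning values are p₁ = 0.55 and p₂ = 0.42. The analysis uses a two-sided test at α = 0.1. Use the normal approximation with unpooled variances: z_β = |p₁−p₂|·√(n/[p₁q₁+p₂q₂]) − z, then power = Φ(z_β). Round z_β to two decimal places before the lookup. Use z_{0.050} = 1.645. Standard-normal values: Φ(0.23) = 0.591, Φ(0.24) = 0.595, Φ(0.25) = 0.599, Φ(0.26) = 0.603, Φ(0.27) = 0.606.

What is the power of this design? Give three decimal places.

z_β = |p₁−p₂|·√(n/[p₁q₁+p₂q₂]) − z_{α/2}
    = 0.13 · √(104/0.4911) − 1.645
    = 0.13 · 14.5523 − 1.645
    = 1.8918 − 1.645 = 0.2468 → 0.25
Power = Φ(0.25) = 0.599.

Power ≈ 0.599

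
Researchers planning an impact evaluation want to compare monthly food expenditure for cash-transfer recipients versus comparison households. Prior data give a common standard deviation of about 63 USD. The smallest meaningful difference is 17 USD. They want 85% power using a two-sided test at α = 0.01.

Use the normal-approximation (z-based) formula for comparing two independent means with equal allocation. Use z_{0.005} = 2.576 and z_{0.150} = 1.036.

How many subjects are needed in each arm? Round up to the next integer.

n = (z_{α/2} + z_β)² · (σ₁² + σ₂²) / δ²
  = (2.576 + 1.036)² · (2·63² = 7938) / 17²
  = 13.0465 · 7938 / 289
  = 358.35
Round up → n = 359 per group.

n = 359 per group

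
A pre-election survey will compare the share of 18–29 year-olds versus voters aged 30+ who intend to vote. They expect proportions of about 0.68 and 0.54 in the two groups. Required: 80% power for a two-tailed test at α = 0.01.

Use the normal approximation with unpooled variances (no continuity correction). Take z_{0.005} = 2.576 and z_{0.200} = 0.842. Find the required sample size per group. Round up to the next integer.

n = 278 per group

n = (z_{α/2} + z_β)² · [p₁(1−p₁) + p₂(1−p₂)] / (p₁ − p₂)²
  = (2.576 + 0.842)² · (0.68·0.32 + 0.54·0.46) / (0.14)²
  = (3.418)² · (0.2176 + 0.2484) / 0.0196
  = 11.6827 · 0.4660 / 0.0196
  = 277.76
Round up → n = 278 per group.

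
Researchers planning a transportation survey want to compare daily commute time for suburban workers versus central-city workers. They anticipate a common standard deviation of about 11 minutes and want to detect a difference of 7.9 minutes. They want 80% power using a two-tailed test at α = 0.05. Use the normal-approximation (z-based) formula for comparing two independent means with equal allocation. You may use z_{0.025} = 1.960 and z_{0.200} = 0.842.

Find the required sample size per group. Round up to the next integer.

n = (z_{α/2} + z_β)² · (σ₁² + σ₂²) / δ²
  = (1.960 + 0.842)² · (2·11² = 242) / 7.9²
  = 7.8512 · 242 / 62.41
  = 30.44
Round up → n = 31 per group.

n = 31 per group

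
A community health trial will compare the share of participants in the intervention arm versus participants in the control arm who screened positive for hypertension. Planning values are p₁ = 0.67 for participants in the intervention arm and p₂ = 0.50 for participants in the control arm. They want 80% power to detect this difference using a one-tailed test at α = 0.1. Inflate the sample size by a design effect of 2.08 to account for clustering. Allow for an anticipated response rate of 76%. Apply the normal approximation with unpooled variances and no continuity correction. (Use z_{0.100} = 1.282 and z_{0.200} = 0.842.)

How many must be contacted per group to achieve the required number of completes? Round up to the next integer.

n = (z_α + z_β)² · [p₁(1−p₁) + p₂(1−p₂)] / (p₁ − p₂)²
  = (1.282 + 0.842)² · (0.67·0.33 + 0.50·0.50) / (0.17)²
  = (2.124)² · (0.2211 + 0.2500) / 0.0289
  = 4.5114 · 0.4711 / 0.0289
  = 73.54
Design effect: 2.08 × 73.54 = 152.96.
Adjust for 76% response: 152.96 / 0.76 = 201.27.
Round up → n = 202 per group.

n = 202 per group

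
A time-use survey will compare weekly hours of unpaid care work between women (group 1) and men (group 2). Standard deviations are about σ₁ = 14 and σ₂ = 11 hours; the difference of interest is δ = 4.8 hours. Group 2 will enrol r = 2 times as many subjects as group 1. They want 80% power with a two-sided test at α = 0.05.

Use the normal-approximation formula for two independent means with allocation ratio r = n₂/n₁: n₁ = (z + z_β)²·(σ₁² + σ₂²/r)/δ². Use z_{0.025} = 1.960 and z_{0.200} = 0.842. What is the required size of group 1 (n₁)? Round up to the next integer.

n₁ = 88

n₁ = (z_{α/2} + z_β)² · (σ₁² + σ₂²/r) / δ²
   = (1.960 + 0.842)² · (14² + 11²/2) / 4.8²
   = 7.8512 · (196 + 60.5) / 23.04
   = 7.8512 · 256.5 / 23.04
   = 87.41
Round up → n₁ = 88; n₂ = r·n₁ = 2 × 88 = 176.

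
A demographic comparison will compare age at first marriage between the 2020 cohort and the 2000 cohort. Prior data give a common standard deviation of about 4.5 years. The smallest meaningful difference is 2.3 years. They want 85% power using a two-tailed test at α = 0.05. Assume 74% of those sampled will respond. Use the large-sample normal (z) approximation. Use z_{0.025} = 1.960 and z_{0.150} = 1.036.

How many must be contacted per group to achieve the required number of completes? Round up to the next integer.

n = 93 per group

n = (z_{α/2} + z_β)² · (σ₁² + σ₂²) / δ²
  = (1.960 + 1.036)² · (2·4.5² = 40.5) / 2.3²
  = 8.9760 · 40.5 / 5.29
  = 68.72
Adjust for 74% response: 68.72 / 0.74 = 92.86.
Round up → n = 93 per group.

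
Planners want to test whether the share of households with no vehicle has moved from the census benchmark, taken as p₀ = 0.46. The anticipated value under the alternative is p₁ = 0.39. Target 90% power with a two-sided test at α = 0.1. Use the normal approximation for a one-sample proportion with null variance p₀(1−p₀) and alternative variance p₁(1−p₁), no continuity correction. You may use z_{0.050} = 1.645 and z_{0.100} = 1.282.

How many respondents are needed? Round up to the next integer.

n = 427

n = [z_{α/2}·√(p₀q₀) + z_β·√(p₁q₁)]² / (p₁ − p₀)²
  = [1.645·√(0.46·0.54) + 1.282·√(0.39·0.61)]² / (-0.07)²
  = [1.645·0.4984 + 1.282·0.4877]² / 0.0049
  = [1.4452]² / 0.0049
  = 426.22
Round up → n = 427.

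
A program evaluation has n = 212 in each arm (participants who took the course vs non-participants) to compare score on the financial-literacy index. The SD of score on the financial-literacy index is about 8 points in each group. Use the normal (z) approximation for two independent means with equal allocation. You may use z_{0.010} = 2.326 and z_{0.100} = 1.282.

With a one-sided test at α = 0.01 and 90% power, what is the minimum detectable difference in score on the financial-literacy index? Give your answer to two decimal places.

δ = (z_α + z_β) · √((σ₁²+σ₂²)/n)
  = (2.326 + 1.282) · √(128/212)
  = 3.608 · √0.60377
  = 3.608 · 0.7770
  = 2.8035

Minimum detectable difference ≈ 2.80 points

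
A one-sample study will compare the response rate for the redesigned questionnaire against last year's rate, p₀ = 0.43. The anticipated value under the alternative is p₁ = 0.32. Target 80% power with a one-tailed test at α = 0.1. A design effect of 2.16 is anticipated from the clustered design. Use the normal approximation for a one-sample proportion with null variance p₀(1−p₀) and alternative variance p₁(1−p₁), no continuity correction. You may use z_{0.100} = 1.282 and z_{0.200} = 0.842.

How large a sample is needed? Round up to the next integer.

n = 189

n = [z_α·√(p₀q₀) + z_β·√(p₁q₁)]² / (p₁ − p₀)²
  = [1.282·√(0.43·0.57) + 0.842·√(0.32·0.68)]² / (-0.11)²
  = [1.282·0.4951 + 0.842·0.4665]² / 0.0121
  = [1.0275]² / 0.0121
  = 87.25
Design effect: 2.16 × 87.25 = 188.45.
Round up → n = 189.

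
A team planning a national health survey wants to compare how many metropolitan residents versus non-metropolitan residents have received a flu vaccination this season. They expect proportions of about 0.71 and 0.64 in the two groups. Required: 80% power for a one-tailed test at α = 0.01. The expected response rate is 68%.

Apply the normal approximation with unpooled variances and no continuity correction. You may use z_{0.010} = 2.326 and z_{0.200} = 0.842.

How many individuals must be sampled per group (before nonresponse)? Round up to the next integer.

n = (z_α + z_β)² · [p₁(1−p₁) + p₂(1−p₂)] / (p₁ − p₂)²
  = (2.326 + 0.842)² · (0.71·0.29 + 0.64·0.36) / (0.07)²
  = (3.168)² · (0.2059 + 0.2304) / 0.0049
  = 10.0362 · 0.4363 / 0.0049
  = 893.63
Adjust for 68% response: 893.63 / 0.68 = 1314.17.
Round up → n = 1315 per group.

n = 1315 per group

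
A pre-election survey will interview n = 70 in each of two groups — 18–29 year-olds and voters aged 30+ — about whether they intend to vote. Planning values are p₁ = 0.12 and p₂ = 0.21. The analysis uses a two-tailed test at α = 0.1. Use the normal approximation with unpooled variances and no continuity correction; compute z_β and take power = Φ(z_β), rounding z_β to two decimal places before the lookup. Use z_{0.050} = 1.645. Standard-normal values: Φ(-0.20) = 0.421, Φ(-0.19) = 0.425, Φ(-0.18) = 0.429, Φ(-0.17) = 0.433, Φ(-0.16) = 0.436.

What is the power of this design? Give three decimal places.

z_β = |p₁−p₂|·√(n/[p₁q₁+p₂q₂]) − z_{α/2}
    = 0.09 · √(70/0.2715) − 1.645
    = 0.09 · 16.0570 − 1.645
    = 1.4451 − 1.645 = -0.1999 → -0.20
Power = Φ(-0.20) = 0.421.

Power ≈ 0.421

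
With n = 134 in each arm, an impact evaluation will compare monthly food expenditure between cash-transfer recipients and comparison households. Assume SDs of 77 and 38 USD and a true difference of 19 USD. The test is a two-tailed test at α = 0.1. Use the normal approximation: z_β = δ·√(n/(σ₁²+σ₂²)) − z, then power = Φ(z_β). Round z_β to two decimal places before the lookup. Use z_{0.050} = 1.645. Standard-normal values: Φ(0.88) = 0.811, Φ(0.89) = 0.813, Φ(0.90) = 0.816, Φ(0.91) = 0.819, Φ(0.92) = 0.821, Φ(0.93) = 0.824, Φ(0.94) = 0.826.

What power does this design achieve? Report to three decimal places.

z_β = δ·√(n/(σ₁²+σ₂²)) − z_{α/2}
    = 19 · √(134/7373) − 1.645
    = 19 · 0.13481 − 1.645
    = 2.5614 − 1.645 = 0.9164 → 0.92
Power = Φ(0.92) = 0.821.

Power ≈ 0.821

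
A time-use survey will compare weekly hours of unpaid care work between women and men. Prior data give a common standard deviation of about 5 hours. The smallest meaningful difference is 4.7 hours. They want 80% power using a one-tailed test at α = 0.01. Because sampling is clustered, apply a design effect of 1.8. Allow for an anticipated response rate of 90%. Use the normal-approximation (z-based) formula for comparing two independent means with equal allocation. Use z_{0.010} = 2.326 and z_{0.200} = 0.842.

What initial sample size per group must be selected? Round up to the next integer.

n = 46 per group

n = (z_α + z_β)² · (σ₁² + σ₂²) / δ²
  = (2.326 + 0.842)² · (2·5² = 50) / 4.7²
  = 10.0362 · 50 / 22.09
  = 22.72
Design effect: 1.8 × 22.72 = 40.89.
Adjust for 90% response: 40.89 / 0.90 = 45.43.
Round up → n = 46 per group.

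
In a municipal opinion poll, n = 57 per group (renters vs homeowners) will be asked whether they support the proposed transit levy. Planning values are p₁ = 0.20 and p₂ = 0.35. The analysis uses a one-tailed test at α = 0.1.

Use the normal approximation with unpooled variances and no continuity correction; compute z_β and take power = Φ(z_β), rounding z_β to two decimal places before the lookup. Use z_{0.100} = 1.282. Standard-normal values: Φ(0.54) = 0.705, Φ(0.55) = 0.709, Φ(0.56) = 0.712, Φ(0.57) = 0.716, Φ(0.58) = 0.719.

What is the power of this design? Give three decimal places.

z_β = |p₁−p₂|·√(n/[p₁q₁+p₂q₂]) − z_α
    = 0.15 · √(57/0.3875) − 1.282
    = 0.15 · 12.1283 − 1.282
    = 1.8193 − 1.282 = 0.5373 → 0.54
Power = Φ(0.54) = 0.705.

Power ≈ 0.705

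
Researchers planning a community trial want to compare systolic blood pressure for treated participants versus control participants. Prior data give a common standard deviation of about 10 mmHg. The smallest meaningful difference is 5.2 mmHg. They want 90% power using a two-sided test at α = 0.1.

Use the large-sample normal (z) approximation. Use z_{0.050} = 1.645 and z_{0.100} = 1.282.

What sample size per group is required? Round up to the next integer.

n = 64 per group

n = (z_{α/2} + z_β)² · (σ₁² + σ₂²) / δ²
  = (1.645 + 1.282)² · (2·10² = 200) / 5.2²
  = 8.5673 · 200 / 27.04
  = 63.37
Round up → n = 64 per group.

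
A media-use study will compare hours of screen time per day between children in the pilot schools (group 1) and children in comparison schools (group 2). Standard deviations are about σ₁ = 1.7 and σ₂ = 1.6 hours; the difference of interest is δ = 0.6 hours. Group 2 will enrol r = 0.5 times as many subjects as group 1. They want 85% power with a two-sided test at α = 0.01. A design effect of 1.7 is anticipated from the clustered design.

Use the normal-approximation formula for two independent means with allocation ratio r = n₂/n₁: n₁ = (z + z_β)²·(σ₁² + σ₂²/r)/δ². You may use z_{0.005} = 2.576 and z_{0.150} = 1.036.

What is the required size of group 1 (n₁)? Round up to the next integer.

n₁ = (z_{α/2} + z_β)² · (σ₁² + σ₂²/r) / δ²
   = (2.576 + 1.036)² · (1.7² + 1.6²/0.5) / 0.6²
   = 13.0465 · (2.89 + 5.12) / 0.36
   = 13.0465 · 8.01 / 0.36
   = 290.29
Design effect: 1.7 × 290.29 = 493.49.
Round up → n₁ = 494; n₂ = r·n₁ = 0.5 × 494 = 247.

n₁ = 494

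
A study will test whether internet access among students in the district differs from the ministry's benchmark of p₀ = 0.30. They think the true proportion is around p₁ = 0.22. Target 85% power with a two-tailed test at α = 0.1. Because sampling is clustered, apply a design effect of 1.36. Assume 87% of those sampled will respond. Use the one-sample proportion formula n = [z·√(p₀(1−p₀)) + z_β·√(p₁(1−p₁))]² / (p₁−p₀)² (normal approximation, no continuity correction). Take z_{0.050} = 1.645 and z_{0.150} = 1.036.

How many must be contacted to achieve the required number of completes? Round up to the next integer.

n = 342

n = [z_{α/2}·√(p₀q₀) + z_β·√(p₁q₁)]² / (p₁ − p₀)²
  = [1.645·√(0.30·0.70) + 1.036·√(0.22·0.78)]² / (-0.08)²
  = [1.645·0.4583 + 1.036·0.4142]² / 0.0064
  = [1.1830]² / 0.0064
  = 218.67
Design effect: 1.36 × 218.67 = 297.39.
Adjust for 87% response: 297.39 / 0.87 = 341.83.
Round up → n = 342.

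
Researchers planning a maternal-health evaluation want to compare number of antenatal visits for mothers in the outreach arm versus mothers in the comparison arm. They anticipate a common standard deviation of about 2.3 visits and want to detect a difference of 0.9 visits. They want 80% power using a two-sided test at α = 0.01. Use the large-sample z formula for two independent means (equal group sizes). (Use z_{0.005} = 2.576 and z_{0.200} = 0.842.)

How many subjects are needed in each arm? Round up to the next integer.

n = (z_{α/2} + z_β)² · (σ₁² + σ₂²) / δ²
  = (2.576 + 0.842)² · (2·2.3² = 10.58) / 0.9²
  = 11.6827 · 10.58 / 0.81
  = 152.60
Round up → n = 153 per group.

n = 153 per group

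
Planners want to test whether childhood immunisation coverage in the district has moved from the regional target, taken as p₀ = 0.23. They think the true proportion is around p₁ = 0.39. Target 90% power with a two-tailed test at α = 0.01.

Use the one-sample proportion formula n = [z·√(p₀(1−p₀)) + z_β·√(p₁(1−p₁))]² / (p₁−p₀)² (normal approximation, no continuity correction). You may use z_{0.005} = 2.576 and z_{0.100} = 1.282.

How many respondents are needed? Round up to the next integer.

n = 115

n = [z_{α/2}·√(p₀q₀) + z_β·√(p₁q₁)]² / (p₁ − p₀)²
  = [2.576·√(0.23·0.77) + 1.282·√(0.39·0.61)]² / (0.16)²
  = [2.576·0.4208 + 1.282·0.4877]² / 0.0256
  = [1.7094]² / 0.0256
  = 114.14
Round up → n = 115.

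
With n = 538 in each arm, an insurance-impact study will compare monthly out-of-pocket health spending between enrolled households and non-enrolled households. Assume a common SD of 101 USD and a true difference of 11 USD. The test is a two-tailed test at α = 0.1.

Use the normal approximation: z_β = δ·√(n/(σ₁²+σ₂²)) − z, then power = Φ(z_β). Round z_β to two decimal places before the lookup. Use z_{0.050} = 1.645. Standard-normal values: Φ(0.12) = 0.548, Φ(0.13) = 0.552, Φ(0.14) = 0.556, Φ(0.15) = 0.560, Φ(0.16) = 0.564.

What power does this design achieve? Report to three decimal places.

Power ≈ 0.556

z_β = δ·√(n/(σ₁²+σ₂²)) − z_{α/2}
    = 11 · √(538/20402) − 1.645
    = 11 · 0.16239 − 1.645
    = 1.7863 − 1.645 = 0.1413 → 0.14
Power = Φ(0.14) = 0.556.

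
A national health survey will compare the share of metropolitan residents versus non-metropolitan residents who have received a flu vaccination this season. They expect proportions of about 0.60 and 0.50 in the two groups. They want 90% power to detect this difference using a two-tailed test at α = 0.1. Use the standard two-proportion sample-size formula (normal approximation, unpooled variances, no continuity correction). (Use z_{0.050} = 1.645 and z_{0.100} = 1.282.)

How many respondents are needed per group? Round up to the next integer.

n = 420 per group

n = (z_{α/2} + z_β)² · [p₁(1−p₁) + p₂(1−p₂)] / (p₁ − p₂)²
  = (1.645 + 1.282)² · (0.60·0.40 + 0.50·0.50) / (0.10)²
  = (2.927)² · (0.2400 + 0.2500) / 0.0100
  = 8.5673 · 0.4900 / 0.0100
  = 419.80
Round up → n = 420 per group.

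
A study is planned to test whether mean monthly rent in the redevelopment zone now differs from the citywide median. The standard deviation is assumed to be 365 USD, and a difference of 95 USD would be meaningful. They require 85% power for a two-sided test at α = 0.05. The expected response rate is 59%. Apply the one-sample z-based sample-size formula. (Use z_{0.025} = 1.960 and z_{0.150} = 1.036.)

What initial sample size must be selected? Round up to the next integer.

n = (z_{α/2} + z_β)² · σ² / δ²
  = (1.960 + 1.036)² · 365² / 95²
  = 8.9760 · 133225 / 9025
  = 132.50
Adjust for 59% response: 132.50 / 0.59 = 224.58.
Round up → n = 225.

n = 225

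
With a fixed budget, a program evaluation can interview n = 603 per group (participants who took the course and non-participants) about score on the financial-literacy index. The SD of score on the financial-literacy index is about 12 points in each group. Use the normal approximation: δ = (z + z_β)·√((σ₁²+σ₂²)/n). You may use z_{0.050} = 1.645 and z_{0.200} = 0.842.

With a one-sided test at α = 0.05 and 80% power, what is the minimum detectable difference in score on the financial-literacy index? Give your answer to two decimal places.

δ = (z_α + z_β) · √((σ₁²+σ₂²)/n)
  = (1.645 + 0.842) · √(288/603)
  = 2.487 · √0.47761
  = 2.487 · 0.6911
  = 1.7188

Minimum detectable difference ≈ 1.72 points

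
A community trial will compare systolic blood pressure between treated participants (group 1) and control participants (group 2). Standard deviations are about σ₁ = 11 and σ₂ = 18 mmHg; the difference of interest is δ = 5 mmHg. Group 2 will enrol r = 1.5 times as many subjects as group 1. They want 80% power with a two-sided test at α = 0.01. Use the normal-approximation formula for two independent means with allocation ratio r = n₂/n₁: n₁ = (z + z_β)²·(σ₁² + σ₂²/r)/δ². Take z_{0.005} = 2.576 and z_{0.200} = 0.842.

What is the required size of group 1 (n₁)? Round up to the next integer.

n₁ = (z_{α/2} + z_β)² · (σ₁² + σ₂²/r) / δ²
   = (2.576 + 0.842)² · (11² + 18²/1.5) / 5²
   = 11.6827 · (121 + 216) / 25
   = 11.6827 · 337 / 25
   = 157.48
Round up → n₁ = 158; n₂ = r·n₁ = 1.5 × 158 = 237.

n₁ = 158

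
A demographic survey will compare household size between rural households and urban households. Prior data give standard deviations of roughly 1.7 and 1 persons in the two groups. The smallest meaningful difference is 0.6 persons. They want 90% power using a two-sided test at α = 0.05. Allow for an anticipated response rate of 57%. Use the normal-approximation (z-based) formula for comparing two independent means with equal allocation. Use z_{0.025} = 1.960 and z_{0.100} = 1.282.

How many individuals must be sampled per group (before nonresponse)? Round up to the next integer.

n = (z_{α/2} + z_β)² · (σ₁² + σ₂²) / δ²
  = (1.960 + 1.282)² · (1.7² + 1² = 3.89) / 0.6²
  = 10.5106 · 3.89 / 0.36
  = 113.57
Adjust for 57% response: 113.57 / 0.57 = 199.25.
Round up → n = 200 per group.

n = 200 per group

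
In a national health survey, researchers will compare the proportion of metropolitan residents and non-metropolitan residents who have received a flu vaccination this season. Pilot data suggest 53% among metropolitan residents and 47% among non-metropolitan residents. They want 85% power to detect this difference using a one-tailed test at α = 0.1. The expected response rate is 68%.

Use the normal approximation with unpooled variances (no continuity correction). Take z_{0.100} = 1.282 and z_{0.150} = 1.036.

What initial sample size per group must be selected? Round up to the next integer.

n = (z_α + z_β)² · [p₁(1−p₁) + p₂(1−p₂)] / (p₁ − p₂)²
  = (1.282 + 1.036)² · (0.53·0.47 + 0.47·0.53) / (0.06)²
  = (2.318)² · (0.2491 + 0.2491) / 0.0036
  = 5.3731 · 0.4982 / 0.0036
  = 743.58
Adjust for 68% response: 743.58 / 0.68 = 1093.50.
Round up → n = 1094 per group.

n = 1094 per group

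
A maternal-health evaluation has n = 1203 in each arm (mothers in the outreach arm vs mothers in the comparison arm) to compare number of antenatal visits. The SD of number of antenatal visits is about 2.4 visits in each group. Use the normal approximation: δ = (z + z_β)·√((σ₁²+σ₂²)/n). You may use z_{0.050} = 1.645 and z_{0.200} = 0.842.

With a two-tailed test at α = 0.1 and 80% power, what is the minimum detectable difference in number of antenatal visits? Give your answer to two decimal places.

δ = (z_{α/2} + z_β) · √((σ₁²+σ₂²)/n)
  = (1.645 + 0.842) · √(11.52/1203)
  = 2.487 · √0.00958
  = 2.487 · 0.0979
  = 0.2434

Minimum detectable difference ≈ 0.24 visits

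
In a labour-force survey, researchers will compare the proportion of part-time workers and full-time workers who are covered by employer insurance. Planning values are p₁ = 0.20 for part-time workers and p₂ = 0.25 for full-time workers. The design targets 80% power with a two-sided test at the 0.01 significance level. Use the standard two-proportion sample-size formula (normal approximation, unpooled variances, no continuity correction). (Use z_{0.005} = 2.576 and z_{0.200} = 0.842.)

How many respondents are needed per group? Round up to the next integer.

n = (z_{α/2} + z_β)² · [p₁(1−p₁) + p₂(1−p₂)] / (p₁ − p₂)²
  = (2.576 + 0.842)² · (0.20·0.80 + 0.25·0.75) / (-0.05)²
  = (3.418)² · (0.1600 + 0.1875) / 0.0025
  = 11.6827 · 0.3475 / 0.0025
  = 1623.90
Round up → n = 1624 per group.

n = 1624 per group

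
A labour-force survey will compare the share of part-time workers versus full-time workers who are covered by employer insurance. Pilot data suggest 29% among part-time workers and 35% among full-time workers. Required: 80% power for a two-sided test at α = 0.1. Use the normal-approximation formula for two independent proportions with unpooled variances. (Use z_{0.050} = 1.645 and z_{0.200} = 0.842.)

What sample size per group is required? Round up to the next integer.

n = 745 per group

n = (z_{α/2} + z_β)² · [p₁(1−p₁) + p₂(1−p₂)] / (p₁ − p₂)²
  = (1.645 + 0.842)² · (0.29·0.71 + 0.35·0.65) / (-0.06)²
  = (2.487)² · (0.2059 + 0.2275) / 0.0036
  = 6.1852 · 0.4334 / 0.0036
  = 744.63
Round up → n = 745 per group.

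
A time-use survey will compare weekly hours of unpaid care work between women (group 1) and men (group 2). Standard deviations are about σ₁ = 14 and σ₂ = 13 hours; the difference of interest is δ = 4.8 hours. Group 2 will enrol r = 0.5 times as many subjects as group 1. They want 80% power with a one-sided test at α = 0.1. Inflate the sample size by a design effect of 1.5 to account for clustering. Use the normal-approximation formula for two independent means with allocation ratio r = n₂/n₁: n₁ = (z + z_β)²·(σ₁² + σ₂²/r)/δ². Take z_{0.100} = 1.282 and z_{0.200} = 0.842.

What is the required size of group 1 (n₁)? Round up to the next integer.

n₁ = 157

n₁ = (z_α + z_β)² · (σ₁² + σ₂²/r) / δ²
   = (1.282 + 0.842)² · (14² + 13²/0.5) / 4.8²
   = 4.5114 · (196 + 338) / 23.04
   = 4.5114 · 534 / 23.04
   = 104.56
Design effect: 1.5 × 104.56 = 156.84.
Round up → n₁ = 157; n₂ = r·n₁ = 0.5 × 157 = 79.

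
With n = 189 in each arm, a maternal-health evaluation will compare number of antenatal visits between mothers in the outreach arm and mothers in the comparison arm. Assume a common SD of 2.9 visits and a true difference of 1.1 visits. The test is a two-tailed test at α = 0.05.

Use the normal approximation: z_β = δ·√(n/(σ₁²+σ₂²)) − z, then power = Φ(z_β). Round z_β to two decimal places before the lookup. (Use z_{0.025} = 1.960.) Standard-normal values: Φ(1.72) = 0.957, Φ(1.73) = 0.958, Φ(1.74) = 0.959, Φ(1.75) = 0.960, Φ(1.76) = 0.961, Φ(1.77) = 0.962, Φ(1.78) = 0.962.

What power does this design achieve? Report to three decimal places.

Power ≈ 0.958

z_β = δ·√(n/(σ₁²+σ₂²)) − z_{α/2}
    = 1.1 · √(189/16.82) − 1.960
    = 1.1 · 3.35211 − 1.960
    = 3.6873 − 1.960 = 1.7273 → 1.73
Power = Φ(1.73) = 0.958.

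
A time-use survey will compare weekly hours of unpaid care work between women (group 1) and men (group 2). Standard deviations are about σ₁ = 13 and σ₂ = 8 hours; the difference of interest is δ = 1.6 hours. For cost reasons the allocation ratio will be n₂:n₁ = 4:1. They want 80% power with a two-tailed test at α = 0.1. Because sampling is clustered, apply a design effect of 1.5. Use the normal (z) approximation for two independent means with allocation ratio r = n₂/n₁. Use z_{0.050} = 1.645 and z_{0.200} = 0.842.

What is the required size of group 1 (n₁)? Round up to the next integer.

n₁ = (z_{α/2} + z_β)² · (σ₁² + σ₂²/r) / δ²
   = (1.645 + 0.842)² · (13² + 8²/4) / 1.6²
   = 6.1852 · (169 + 16) / 2.56
   = 6.1852 · 185 / 2.56
   = 446.98
Design effect: 1.5 × 446.98 = 670.46.
Round up → n₁ = 671; n₂ = r·n₁ = 4 × 671 = 2684.

n₁ = 671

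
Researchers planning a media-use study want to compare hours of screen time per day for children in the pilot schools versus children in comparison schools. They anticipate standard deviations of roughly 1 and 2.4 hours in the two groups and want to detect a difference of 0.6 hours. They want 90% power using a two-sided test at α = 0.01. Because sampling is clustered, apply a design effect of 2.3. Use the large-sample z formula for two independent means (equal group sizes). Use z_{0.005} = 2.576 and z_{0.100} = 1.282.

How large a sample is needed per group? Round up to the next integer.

n = 643 per group

n = (z_{α/2} + z_β)² · (σ₁² + σ₂²) / δ²
  = (2.576 + 1.282)² · (1² + 2.4² = 6.76) / 0.6²
  = 14.8842 · 6.76 / 0.36
  = 279.49
Design effect: 2.3 × 279.49 = 642.83.
Round up → n = 643 per group.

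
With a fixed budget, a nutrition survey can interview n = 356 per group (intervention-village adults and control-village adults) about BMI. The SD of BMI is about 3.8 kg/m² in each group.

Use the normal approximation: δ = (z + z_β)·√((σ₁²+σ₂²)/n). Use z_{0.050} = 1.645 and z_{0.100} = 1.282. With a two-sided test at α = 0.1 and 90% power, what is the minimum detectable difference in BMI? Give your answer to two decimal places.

δ = (z_{α/2} + z_β) · √((σ₁²+σ₂²)/n)
  = (1.645 + 1.282) · √(28.88/356)
  = 2.927 · √0.08112
  = 2.927 · 0.2848
  = 0.8337

Minimum detectable difference ≈ 0.83 kg/m²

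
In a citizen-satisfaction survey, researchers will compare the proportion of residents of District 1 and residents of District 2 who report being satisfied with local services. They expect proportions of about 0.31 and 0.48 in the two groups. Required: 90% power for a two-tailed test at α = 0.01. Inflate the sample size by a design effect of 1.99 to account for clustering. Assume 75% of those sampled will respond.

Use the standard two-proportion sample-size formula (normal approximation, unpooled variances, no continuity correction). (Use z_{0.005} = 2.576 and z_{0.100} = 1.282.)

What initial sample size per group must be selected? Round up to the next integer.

n = (z_{α/2} + z_β)² · [p₁(1−p₁) + p₂(1−p₂)] / (p₁ − p₂)²
  = (2.576 + 1.282)² · (0.31·0.69 + 0.48·0.52) / (-0.17)²
  = (3.858)² · (0.2139 + 0.2496) / 0.0289
  = 14.8842 · 0.4635 / 0.0289
  = 238.71
Design effect: 1.99 × 238.71 = 475.04.
Adjust for 75% response: 475.04 / 0.75 = 633.39.
Round up → n = 634 per group.

n = 634 per group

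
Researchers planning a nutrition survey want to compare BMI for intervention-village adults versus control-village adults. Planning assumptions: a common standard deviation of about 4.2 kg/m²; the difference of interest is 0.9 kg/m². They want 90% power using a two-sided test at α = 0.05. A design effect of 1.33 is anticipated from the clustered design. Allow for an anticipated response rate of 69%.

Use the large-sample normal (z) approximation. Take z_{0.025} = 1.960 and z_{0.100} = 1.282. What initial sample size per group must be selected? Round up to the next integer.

n = (z_{α/2} + z_β)² · (σ₁² + σ₂²) / δ²
  = (1.960 + 1.282)² · (2·4.2² = 35.28) / 0.9²
  = 10.5106 · 35.28 / 0.81
  = 457.79
Design effect: 1.33 × 457.79 = 608.87.
Adjust for 69% response: 608.87 / 0.69 = 882.41.
Round up → n = 883 per group.

n = 883 per group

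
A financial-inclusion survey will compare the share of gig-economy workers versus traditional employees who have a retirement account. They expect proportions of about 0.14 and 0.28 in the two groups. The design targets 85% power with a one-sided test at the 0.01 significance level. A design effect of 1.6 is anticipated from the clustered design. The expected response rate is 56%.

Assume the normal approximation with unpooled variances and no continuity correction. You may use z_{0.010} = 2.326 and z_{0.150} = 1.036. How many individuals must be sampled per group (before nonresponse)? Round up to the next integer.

n = 531 per group

n = (z_α + z_β)² · [p₁(1−p₁) + p₂(1−p₂)] / (p₁ − p₂)²
  = (2.326 + 1.036)² · (0.14·0.86 + 0.28·0.72) / (-0.14)²
  = (3.362)² · (0.1204 + 0.2016) / 0.0196
  = 11.3030 · 0.3220 / 0.0196
  = 185.69
Design effect: 1.6 × 185.69 = 297.11.
Adjust for 56% response: 297.11 / 0.56 = 530.55.
Round up → n = 531 per group.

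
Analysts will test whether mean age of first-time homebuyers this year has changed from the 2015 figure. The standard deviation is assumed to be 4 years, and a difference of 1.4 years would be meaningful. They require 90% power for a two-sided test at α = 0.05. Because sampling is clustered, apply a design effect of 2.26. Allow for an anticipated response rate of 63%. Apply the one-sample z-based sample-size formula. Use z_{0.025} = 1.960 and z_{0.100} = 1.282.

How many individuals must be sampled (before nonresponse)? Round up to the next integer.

n = (z_{α/2} + z_β)² · σ² / δ²
  = (1.960 + 1.282)² · 4² / 1.4²
  = 10.5106 · 16 / 1.96
  = 85.80
Design effect: 2.26 × 85.80 = 193.91.
Adjust for 63% response: 193.91 / 0.63 = 307.79.
Round up → n = 308.

n = 308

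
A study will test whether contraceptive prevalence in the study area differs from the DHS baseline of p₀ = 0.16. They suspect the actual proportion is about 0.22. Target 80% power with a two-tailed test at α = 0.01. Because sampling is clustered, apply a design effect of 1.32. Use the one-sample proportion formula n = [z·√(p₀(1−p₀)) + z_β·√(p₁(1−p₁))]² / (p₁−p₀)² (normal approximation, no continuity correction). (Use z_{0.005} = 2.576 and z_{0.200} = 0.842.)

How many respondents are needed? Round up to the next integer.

n = [z_{α/2}·√(p₀q₀) + z_β·√(p₁q₁)]² / (p₁ − p₀)²
  = [2.576·√(0.16·0.84) + 0.842·√(0.22·0.78)]² / (0.06)²
  = [2.576·0.3666 + 0.842·0.4142]² / 0.0036
  = [1.2932]² / 0.0036
  = 464.53
Design effect: 1.32 × 464.53 = 613.17.
Round up → n = 614.

n = 614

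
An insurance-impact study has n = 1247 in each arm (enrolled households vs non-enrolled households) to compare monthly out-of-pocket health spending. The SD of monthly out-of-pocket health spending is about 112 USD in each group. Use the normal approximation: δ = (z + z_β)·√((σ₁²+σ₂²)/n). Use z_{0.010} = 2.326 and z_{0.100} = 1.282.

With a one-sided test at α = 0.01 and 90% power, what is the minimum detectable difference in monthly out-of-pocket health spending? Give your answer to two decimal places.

Minimum detectable difference ≈ 16.18 USD

δ = (z_α + z_β) · √((σ₁²+σ₂²)/n)
  = (2.326 + 1.282) · √(25088/1247)
  = 3.608 · √20.1187
  = 3.608 · 4.4854
  = 16.1833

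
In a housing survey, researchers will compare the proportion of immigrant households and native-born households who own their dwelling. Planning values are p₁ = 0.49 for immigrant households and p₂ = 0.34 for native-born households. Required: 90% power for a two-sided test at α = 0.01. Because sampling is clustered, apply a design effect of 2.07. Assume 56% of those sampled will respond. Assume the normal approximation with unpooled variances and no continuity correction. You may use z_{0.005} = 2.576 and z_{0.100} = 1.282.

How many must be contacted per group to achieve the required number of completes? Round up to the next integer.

n = (z_{α/2} + z_β)² · [p₁(1−p₁) + p₂(1−p₂)] / (p₁ − p₂)²
  = (2.576 + 1.282)² · (0.49·0.51 + 0.34·0.66) / (0.15)²
  = (3.858)² · (0.2499 + 0.2244) / 0.0225
  = 14.8842 · 0.4743 / 0.0225
  = 313.76
Design effect: 2.07 × 313.76 = 649.48.
Adjust for 56% response: 649.48 / 0.56 = 1159.78.
Round up → n = 1160 per group.

n = 1160 per group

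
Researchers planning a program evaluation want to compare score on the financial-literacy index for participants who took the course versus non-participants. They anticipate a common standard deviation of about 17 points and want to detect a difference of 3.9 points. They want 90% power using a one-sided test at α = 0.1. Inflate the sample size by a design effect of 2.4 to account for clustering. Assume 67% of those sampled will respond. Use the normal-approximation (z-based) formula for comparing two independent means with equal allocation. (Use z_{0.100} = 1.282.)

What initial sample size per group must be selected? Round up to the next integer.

n = (z_α + z_β)² · (σ₁² + σ₂²) / δ²
  = (1.282 + 1.282)² · (2·17² = 578) / 3.9²
  = 6.5741 · 578 / 15.21
  = 249.82
Design effect: 2.4 × 249.82 = 599.58.
Adjust for 67% response: 599.58 / 0.67 = 894.89.
Round up → n = 895 per group.

n = 895 per group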